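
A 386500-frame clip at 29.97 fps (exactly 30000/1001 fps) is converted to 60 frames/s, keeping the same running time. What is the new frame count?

Target frames = source frames × (target rate / source rate) = 386500 × (60)/(30000/1001) = 386500 × 1001/500 = 773773.

773773 frames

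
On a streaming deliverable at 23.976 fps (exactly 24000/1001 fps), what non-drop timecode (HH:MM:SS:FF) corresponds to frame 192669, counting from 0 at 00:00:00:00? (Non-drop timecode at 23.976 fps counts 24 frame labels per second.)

192669 ÷ 24 = 8027 full seconds, remainder 21 frames.
8027 s = 2 h 13 min 47 s.
Timecode: 02:13:47:21.

02:13:47:21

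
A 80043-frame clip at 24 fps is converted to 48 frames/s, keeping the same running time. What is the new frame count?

160086 frames

Frames at target rate = 80043 × (48) / (24) = 160086.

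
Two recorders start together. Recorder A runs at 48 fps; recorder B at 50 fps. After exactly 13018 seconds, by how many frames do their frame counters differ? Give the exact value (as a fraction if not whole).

A emits 48 × 13018 = 624864 frames; B emits 50 × 13018 = 650900.
Difference = 26036 frames; B is ahead of A.

26036 frames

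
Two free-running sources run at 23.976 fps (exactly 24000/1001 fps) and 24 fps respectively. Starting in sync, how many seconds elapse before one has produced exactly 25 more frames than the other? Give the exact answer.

25025/24 seconds

The gap grows by |24 − 24000/1001| = 24/1001 frames per second.
Time for a 25-frame gap: 25 ÷ (24/1001) = 25025/24 s.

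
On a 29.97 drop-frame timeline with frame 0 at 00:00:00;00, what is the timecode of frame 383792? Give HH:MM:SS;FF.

03:33:25;26

Ten DF minutes hold 17982 frames, so frame 383792 lies in block 21 (frames 377622–395603) with 6170 frames into that block.
The block's first minute is 1800 frames and the rest 1798 each; 6170 frames reaches minute 3, so 21 × 18 + 3 × 2 = 384 labels have been skipped so far.
Adding those back, label number 383792 + 384 = 384176 at 30 labels/s is 12805 s + 26 f = 3 h 33 min 25 s frame 26, i.e. 03:33:25;26.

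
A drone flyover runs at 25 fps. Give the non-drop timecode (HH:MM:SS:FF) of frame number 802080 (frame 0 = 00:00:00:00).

08:54:43:05

802080 ÷ 25 = 32083 full seconds, remainder 5 frames.
32083 s = 8 h 54 min 43 s.
Timecode: 08:54:43:05.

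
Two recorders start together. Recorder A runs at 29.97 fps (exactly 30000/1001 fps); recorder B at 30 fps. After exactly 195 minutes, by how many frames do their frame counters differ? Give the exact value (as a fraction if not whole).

195 min = 11700 s.
A emits 30000/1001 × 11700 = 27000000/77 frames; B emits 30 × 11700 = 351000.
Difference = 27000/77 frames (≈ 350.6494); B is ahead of A.

27000/77 frames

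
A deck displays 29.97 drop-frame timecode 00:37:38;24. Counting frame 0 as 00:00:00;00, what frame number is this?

Complete 10-minute blocks: 3, each 17982 frames → 53946.
Remaining 7 whole minutes in the current block: 1800 + 6 × 1798 = 12588 frames.
Within the current minute: 38 × 30 + 24 − 2 = 1162 (labels ;00/;01 skipped at this minute). Total = 53946 + 12588 + 1162 = 67696.

67696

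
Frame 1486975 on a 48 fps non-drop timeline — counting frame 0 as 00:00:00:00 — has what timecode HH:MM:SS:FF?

08:36:18:31

1486975 ÷ 48 = 30978 full seconds, remainder 31 frames.
30978 s = 8 h 36 min 18 s.
Timecode: 08:36:18:31.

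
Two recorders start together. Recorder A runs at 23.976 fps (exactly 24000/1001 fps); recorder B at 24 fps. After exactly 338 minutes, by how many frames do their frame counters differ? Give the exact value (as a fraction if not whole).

338 min = 20280 s.
A emits 24000/1001 × 20280 = 37440000/77 frames; B emits 24 × 20280 = 486720.
Difference = 37440/77 frames (≈ 486.2338); B is ahead of A.

37440/77 frames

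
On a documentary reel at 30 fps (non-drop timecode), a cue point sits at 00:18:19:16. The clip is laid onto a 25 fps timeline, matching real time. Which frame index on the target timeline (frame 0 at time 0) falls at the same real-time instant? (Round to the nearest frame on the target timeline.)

frame 27488

Source frame index: (0×3600 + 18×60 + 19) × 30 + 16 = 32986.
Real time: 32986 / (30) = 16493/15 s.
Target frame: (16493/15) × (25) = 82465/3 ≈ 27488.333 → 27488.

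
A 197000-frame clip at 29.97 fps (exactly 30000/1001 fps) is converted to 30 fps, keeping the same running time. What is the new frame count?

Target frames = source frames × (target rate / source rate) = 197000 × (30)/(30000/1001) = 197000 × 1001/1000 = 197197.

197197 frames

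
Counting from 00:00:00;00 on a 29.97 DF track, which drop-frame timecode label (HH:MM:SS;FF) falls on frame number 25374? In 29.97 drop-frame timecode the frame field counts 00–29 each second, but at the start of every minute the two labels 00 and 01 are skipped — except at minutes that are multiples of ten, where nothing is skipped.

00:14:06;20

Ten DF minutes hold 17982 frames, so frame 25374 lies in block 1 (frames 17982–35963) with 7392 frames into that block.
The block's first minute is 1800 frames and the rest 1798 each; 7392 frames reaches minute 4, so 1 × 18 + 4 × 2 = 26 labels have been skipped so far.
Adding those back, label number 25374 + 26 = 25400 at 30 labels/s is 846 s + 20 f = 0 h 14 min 6 s frame 20, i.e. 00:14:06;20.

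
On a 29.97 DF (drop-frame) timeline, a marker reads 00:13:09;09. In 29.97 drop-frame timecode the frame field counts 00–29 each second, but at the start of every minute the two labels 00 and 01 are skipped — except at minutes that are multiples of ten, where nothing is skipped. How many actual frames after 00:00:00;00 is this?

23655

As if non-drop at 30 labels/s: (0 × 3600 + 13 × 60 + 9) × 30 + 9 = 23679.
Minute boundaries passed: 13; those not divisible by 10: 13 − 1 = 12; dropped labels = 2 × 12 = 24.
Actual frame index = 23679 − 24 = 23655.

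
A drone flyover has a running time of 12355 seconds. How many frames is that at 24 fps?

296520 frames

Frames = 12355 × 24 = 296520.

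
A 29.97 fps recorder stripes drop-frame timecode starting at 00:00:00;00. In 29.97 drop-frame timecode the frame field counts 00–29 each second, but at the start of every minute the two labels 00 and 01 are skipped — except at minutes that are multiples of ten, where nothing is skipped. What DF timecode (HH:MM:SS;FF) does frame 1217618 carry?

11:17:07;28

Each 10-minute DF block holds 10 × 60 × 30 − 9 × 2 = 17982 frames. 1217618 ÷ 17982 → 67 full blocks, remainder 12824.
Within the partial block the first minute is 1800 frames and each further minute 1798, so 7 further minute boundaries passed. Total skipped labels = 18 × 67 + 2 × 7 = 1220.
Non-drop label index = 1217618 + 1220 = 1218838; at 30 labels/s that is 11:17:07:28, i.e. DF 11:17:07;28.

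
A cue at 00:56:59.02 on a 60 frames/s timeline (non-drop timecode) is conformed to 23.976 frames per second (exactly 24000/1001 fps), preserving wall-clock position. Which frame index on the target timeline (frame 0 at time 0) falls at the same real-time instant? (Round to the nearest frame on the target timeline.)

frame 81975

Source frame index: (0×3600 + 56×60 + 59) × 60 + 2 = 205142.
Real time: 205142 / (60) = 102571/30 s.
Target frame: (102571/30) × (24000/1001) = 11722400/143 ≈ 81974.825 → 81975.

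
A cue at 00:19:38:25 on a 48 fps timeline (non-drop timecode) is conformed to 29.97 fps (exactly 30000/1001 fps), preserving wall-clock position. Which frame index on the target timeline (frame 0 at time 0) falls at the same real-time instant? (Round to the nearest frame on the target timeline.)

Source frame index: (0×3600 + 19×60 + 38) × 48 + 25 = 56569.
Real time: 56569 / (48) = 56569/48 s.
Target frame: (56569/48) × (30000/1001) = 35355625/1001 ≈ 35320.305 → 35320.

frame 35320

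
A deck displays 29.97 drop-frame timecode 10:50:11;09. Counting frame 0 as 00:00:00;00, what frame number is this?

Complete 10-minute blocks: 65, each 17982 frames → 1168830.
Remaining 0 whole minutes in the current block: 0 frames.
Within the current minute: 11 × 30 + 9 = 339. Total = 1168830 + 0 + 339 = 1169169.

1169169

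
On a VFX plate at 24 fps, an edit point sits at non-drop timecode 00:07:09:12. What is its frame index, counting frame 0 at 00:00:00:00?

10308

Total seconds to the label: (0 × 3600 + 7 × 60 + 9) = 429.
Frame index = 429 × 24 + 12 = 10308.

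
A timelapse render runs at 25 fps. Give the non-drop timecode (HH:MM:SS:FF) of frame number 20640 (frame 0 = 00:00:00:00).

20640 ÷ 25 = 825 full seconds, remainder 15 frames.
825 s = 0 h 13 min 45 s.
Timecode: 00:13:45:15.

00:13:45:15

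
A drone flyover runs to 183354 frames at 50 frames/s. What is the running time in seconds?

3667.08 seconds

Running time = 183354 / (50) = 3667.08 s.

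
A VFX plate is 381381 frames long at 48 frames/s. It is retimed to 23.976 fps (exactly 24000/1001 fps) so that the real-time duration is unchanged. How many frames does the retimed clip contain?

190500 frames

Target frames = source frames × (target rate / source rate) = 381381 × (24000/1001)/(48) = 381381 × 500/1001 = 190500.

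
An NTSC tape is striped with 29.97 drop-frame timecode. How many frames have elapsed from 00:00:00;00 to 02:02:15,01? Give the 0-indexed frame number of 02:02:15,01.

219831

Complete 10-minute blocks: 12, each 17982 frames → 215784.
Remaining 2 whole minutes in the current block: 1800 + 1 × 1798 = 3598 frames.
Within the current minute: 15 × 30 + 1 − 2 = 449 (labels ;00/;01 skipped at this minute). Total = 215784 + 3598 + 449 = 219831.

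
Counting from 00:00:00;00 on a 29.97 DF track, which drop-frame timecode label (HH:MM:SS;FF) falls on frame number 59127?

00:32:52;25

Ten DF minutes hold 17982 frames, so frame 59127 lies in block 3 (frames 53946–71927) with 5181 frames into that block.
The block's first minute is 1800 frames and the rest 1798 each; 5181 frames reaches minute 2, so 3 × 18 + 2 × 2 = 58 labels have been skipped so far.
Adding those back, label number 59127 + 58 = 59185 at 30 labels/s is 1972 s + 25 f = 0 h 32 min 52 s frame 25, i.e. 00:32:52;25.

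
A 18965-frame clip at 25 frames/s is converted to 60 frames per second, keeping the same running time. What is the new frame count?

Target frames = source frames × (target rate / source rate) = 18965 × (60)/(25) = 18965 × 12/5 = 45516.

45516 frames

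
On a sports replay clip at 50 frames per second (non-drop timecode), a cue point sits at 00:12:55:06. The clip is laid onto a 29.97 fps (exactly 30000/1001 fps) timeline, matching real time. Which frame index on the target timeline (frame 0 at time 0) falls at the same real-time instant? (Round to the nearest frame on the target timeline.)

frame 23230

Source frame index: (0×3600 + 12×60 + 55) × 50 + 6 = 38756.
Real time: 38756 / (50) = 19378/25 s.
Target frame: (19378/25) × (30000/1001) = 23253600/1001 ≈ 23230.370 → 23230.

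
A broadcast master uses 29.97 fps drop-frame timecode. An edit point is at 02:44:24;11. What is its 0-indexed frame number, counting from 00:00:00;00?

295635

Complete 10-minute blocks: 16, each 17982 frames → 287712.
Remaining 4 whole minutes in the current block: 1800 + 3 × 1798 = 7194 frames.
Within the current minute: 24 × 30 + 11 − 2 = 729 (labels ;00/;01 skipped at this minute). Total = 287712 + 7194 + 729 = 295635.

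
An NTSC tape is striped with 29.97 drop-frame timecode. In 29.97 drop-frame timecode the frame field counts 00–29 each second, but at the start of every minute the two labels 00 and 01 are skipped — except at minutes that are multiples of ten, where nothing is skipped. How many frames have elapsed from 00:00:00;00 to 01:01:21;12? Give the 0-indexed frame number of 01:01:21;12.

110332

As if non-drop at 30 labels/s: (1 × 3600 + 1 × 60 + 21) × 30 + 12 = 110442.
Minute boundaries passed: 61; those not divisible by 10: 61 − 6 = 55; dropped labels = 2 × 55 = 110.
Actual frame index = 110442 − 110 = 110332.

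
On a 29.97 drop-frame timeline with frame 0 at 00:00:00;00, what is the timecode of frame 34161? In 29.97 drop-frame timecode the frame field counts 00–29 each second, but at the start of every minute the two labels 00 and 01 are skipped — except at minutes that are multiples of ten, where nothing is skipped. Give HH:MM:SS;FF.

Each 10-minute DF block holds 10 × 60 × 30 − 9 × 2 = 17982 frames. 34161 ÷ 17982 → 1 full block, remainder 16179.
Within the partial block the first minute is 1800 frames and each further minute 1798, so 8 further minute boundaries passed. Total skipped labels = 18 × 1 + 2 × 8 = 34.
Non-drop label index = 34161 + 34 = 34195; at 30 labels/s that is 00:18:59:25, i.e. DF 00:18:59;25.

00:18:59;25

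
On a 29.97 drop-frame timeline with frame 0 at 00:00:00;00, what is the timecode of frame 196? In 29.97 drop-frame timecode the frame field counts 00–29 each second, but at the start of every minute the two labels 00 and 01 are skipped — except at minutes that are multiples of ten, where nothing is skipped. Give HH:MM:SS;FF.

00:00:06;16

Ten DF minutes hold 17982 frames, so frame 196 lies in block 0 (frames 0–17981) with 196 frames into that block.
The block's first minute is 1800 frames and the rest 1798 each; 196 frames reaches minute 0, so 0 × 18 + 0 × 2 = 0 labels have been skipped so far.
Adding those back, label number 196 + 0 = 196 at 30 labels/s is 6 s + 16 f = 0 h 0 min 6 s frame 16, i.e. 00:00:06;16.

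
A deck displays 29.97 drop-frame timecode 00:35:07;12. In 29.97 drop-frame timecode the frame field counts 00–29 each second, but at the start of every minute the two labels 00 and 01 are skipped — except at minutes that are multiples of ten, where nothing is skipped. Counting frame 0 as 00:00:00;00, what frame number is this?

As if non-drop at 30 labels/s: (0 × 3600 + 35 × 60 + 7) × 30 + 12 = 63222.
Minute boundaries passed: 35; those not divisible by 10: 35 − 3 = 32; dropped labels = 2 × 32 = 64.
Actual frame index = 63222 − 64 = 63158.

63158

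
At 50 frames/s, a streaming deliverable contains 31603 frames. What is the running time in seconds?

Running time = 31603 / (50) = 632.06 s.

632.06 seconds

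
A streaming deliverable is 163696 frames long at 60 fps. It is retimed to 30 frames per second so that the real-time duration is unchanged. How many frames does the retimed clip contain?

81848 frames

Target frames = source frames × (target rate / source rate) = 163696 × (30)/(60) = 163696 × 1/2 = 81848.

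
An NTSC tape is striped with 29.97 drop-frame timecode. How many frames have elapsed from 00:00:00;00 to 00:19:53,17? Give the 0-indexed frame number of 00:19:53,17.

As if non-drop at 30 labels/s: (0 × 3600 + 19 × 60 + 53) × 30 + 17 = 35807.
Minute boundaries passed: 19; those not divisible by 10: 19 − 1 = 18; dropped labels = 2 × 18 = 36.
Actual frame index = 35807 − 36 = 35771.

35771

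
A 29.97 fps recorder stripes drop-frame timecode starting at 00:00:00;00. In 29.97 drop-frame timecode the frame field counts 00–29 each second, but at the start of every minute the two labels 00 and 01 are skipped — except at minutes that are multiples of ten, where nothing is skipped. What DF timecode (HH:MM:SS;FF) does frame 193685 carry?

Each 10-minute DF block holds 10 × 60 × 30 − 9 × 2 = 17982 frames. 193685 ÷ 17982 → 10 full blocks, remainder 13865.
Within the partial block the first minute is 1800 frames and each further minute 1798, so 7 further minute boundaries passed. Total skipped labels = 18 × 10 + 2 × 7 = 194.
Non-drop label index = 193685 + 194 = 193879; at 30 labels/s that is 01:47:42:19, i.e. DF 01:47:42;19.

01:47:42;19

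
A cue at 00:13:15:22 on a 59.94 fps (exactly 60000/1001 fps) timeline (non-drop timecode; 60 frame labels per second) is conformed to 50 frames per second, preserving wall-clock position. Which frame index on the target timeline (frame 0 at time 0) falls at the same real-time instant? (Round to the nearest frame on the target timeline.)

frame 39808

Source frame index: (0×3600 + 13×60 + 15) × 60 + 22 = 47722.
Real time: 47722 / (60000/1001) = 23884861/30000 s.
Target frame: (23884861/30000) × (50) = 23884861/600 ≈ 39808.102 → 39808.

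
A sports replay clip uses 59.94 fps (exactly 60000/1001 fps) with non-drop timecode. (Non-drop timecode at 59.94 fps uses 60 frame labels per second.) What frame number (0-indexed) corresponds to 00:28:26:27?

Total seconds to the label: (0 × 3600 + 28 × 60 + 26) = 1706.
Frame index = 1706 × 60 + 27 = 102387.

102387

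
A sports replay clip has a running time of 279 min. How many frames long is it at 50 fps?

279 min = 16740 s.
Frames = 16740 × 50 = 837000.

837000 frames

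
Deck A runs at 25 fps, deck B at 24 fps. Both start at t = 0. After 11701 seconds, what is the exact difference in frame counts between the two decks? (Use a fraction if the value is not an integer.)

A emits 25 × 11701 = 292525 frames; B emits 24 × 11701 = 280824.
Difference = 11701 frames; B is behind A.

11701 frames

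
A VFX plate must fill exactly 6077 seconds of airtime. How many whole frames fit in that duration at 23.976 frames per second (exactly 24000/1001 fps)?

145702 frames

Frames = 6077 × 24000/1001 = 145848000/1001 ≈ 145702.2977.
Complete frames: 145702.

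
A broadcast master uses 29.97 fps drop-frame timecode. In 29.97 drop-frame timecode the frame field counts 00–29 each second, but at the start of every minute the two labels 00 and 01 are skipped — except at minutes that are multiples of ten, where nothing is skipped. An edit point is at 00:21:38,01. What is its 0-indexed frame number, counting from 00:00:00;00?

38903

Complete 10-minute blocks: 2, each 17982 frames → 35964.
Remaining 1 whole minute in the current block: 1800 + 0 × 1798 = 1800 frames.
Within the current minute: 38 × 30 + 1 − 2 = 1139 (labels ;00/;01 skipped at this minute). Total = 35964 + 1800 + 1139 = 38903.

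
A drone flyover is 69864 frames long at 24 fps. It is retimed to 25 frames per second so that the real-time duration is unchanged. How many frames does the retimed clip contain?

72775 frames

Target frames = source frames × (target rate / source rate) = 69864 × (25)/(24) = 69864 × 25/24 = 72775.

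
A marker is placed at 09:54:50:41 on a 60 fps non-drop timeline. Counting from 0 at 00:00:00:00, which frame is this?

frame 2141441

Total seconds to the label: (9 × 3600 + 54 × 60 + 50) = 35690.
Frame index = 35690 × 60 + 41 = 2141441.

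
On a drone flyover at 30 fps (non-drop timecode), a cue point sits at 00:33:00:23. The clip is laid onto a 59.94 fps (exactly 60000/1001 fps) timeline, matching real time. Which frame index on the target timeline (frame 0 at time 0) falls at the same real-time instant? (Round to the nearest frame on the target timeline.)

Source frame index: (0×3600 + 33×60 + 0) × 30 + 23 = 59423.
Real time: 59423 / (30) = 59423/30 s.
Target frame: (59423/30) × (60000/1001) = 1306000/11 ≈ 118727.273 → 118727.

frame 118727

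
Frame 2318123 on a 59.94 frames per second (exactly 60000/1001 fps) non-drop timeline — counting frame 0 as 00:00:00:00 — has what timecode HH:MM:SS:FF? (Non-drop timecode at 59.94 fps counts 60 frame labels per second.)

2318123 ÷ 60 = 38635 full seconds, remainder 23 frames.
38635 s = 10 h 43 min 55 s.
Timecode: 10:43:55:23.

10:43:55:23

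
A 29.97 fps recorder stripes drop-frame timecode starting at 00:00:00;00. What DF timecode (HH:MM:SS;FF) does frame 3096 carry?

00:01:43;08

Each 10-minute DF block holds 10 × 60 × 30 − 9 × 2 = 17982 frames. 3096 ÷ 17982 → 0 full blocks, remainder 3096.
Within the partial block the first minute is 1800 frames and each further minute 1798, so 1 further minute boundary passed. Total skipped labels = 18 × 0 + 2 × 1 = 2.
Non-drop label index = 3096 + 2 = 3098; at 30 labels/s that is 00:01:43:08, i.e. DF 00:01:43;08.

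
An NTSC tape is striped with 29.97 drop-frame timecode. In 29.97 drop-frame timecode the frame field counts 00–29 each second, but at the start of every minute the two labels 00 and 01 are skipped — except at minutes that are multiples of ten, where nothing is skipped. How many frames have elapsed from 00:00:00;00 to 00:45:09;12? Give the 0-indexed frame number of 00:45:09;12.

81200

Complete 10-minute blocks: 4, each 17982 frames → 71928.
Remaining 5 whole minutes in the current block: 1800 + 4 × 1798 = 8992 frames.
Within the current minute: 9 × 30 + 12 − 2 = 280 (labels ;00/;01 skipped at this minute). Total = 71928 + 8992 + 280 = 81200.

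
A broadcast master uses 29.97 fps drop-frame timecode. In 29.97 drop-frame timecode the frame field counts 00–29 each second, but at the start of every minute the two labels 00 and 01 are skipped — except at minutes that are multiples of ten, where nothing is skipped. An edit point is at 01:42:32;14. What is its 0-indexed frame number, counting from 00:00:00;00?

184390

As if non-drop at 30 labels/s: (1 × 3600 + 42 × 60 + 32) × 30 + 14 = 184574.
Minute boundaries passed: 102; those not divisible by 10: 102 − 10 = 92; dropped labels = 2 × 92 = 184.
Actual frame index = 184574 − 184 = 184390.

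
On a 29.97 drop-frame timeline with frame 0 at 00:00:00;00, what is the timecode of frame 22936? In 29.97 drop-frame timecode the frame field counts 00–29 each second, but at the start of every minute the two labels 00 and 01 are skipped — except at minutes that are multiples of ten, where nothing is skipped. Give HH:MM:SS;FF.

Ten DF minutes hold 17982 frames, so frame 22936 lies in block 1 (frames 17982–35963) with 4954 frames into that block.
The block's first minute is 1800 frames and the rest 1798 each; 4954 frames reaches minute 2, so 1 × 18 + 2 × 2 = 22 labels have been skipped so far.
Adding those back, label number 22936 + 22 = 22958 at 30 labels/s is 765 s + 8 f = 0 h 12 min 45 s frame 8, i.e. 00:12:45;08.

00:12:45;08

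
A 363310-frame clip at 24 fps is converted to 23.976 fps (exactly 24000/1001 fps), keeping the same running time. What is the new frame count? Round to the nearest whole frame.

Frames at target rate = 363310 × (24000/1001) / (24) = 363310000/1001 ≈ 362947.053.
Nearest whole frame: 362947.

362947 frames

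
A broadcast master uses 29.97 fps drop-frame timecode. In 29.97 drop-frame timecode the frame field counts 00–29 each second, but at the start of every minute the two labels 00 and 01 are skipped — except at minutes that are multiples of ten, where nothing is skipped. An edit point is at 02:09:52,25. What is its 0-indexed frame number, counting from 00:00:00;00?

233551

Complete 10-minute blocks: 12, each 17982 frames → 215784.
Remaining 9 whole minutes in the current block: 1800 + 8 × 1798 = 16184 frames.
Within the current minute: 52 × 30 + 25 − 2 = 1583 (labels ;00/;01 skipped at this minute). Total = 215784 + 16184 + 1583 = 233551.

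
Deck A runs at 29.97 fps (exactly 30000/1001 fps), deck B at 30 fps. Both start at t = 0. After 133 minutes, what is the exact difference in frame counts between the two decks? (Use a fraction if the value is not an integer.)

133 min = 7980 s.
A emits 30000/1001 × 7980 = 34200000/143 frames; B emits 30 × 7980 = 239400.
Difference = 34200/143 frames (≈ 239.1608); B is ahead of A.

34200/143 frames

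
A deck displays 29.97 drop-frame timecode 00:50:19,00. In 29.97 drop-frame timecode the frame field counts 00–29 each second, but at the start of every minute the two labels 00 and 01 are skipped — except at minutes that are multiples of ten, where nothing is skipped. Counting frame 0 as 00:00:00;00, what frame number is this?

As if non-drop at 30 labels/s: (0 × 3600 + 50 × 60 + 19) × 30 + 0 = 90570.
Minute boundaries passed: 50; those not divisible by 10: 50 − 5 = 45; dropped labels = 2 × 45 = 90.
Actual frame index = 90570 − 90 = 90480.

90480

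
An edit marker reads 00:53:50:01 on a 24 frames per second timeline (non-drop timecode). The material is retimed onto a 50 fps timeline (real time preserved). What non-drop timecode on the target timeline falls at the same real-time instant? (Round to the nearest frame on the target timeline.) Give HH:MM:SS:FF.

Source frame index: (0×3600 + 53×60 + 50) × 24 + 1 = 77521.
Real time: 77521 / (24) = 77521/24 s.
Target frame: (77521/24) × (50) = 1938025/12 ≈ 161502.083 → 161502.
At 50 labels/s: frame 161502 → 00:53:50:02.

00:53:50:02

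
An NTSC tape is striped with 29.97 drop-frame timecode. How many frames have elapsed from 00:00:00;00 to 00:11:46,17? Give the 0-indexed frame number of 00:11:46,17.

21177

As if non-drop at 30 labels/s: (0 × 3600 + 11 × 60 + 46) × 30 + 17 = 21197.
Minute boundaries passed: 11; those not divisible by 10: 11 − 1 = 10; dropped labels = 2 × 10 = 20.
Actual frame index = 21197 − 20 = 21177.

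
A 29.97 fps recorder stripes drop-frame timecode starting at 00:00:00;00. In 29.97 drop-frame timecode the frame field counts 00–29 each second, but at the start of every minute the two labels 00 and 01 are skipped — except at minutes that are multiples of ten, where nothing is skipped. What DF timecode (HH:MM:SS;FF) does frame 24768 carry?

00:13:46;12

Each 10-minute DF block holds 10 × 60 × 30 − 9 × 2 = 17982 frames. 24768 ÷ 17982 → 1 full block, remainder 6786.
Within the partial block the first minute is 1800 frames and each further minute 1798, so 3 further minute boundaries passed. Total skipped labels = 18 × 1 + 2 × 3 = 24.
Non-drop label index = 24768 + 24 = 24792; at 30 labels/s that is 00:13:46:12, i.e. DF 00:13:46;12.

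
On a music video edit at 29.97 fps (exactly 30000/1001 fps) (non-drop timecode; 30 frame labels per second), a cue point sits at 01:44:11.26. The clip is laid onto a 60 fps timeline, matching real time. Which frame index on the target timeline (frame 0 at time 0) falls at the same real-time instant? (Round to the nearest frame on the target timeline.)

frame 375487

Source frame index: (1×3600 + 44×60 + 11) × 30 + 26 = 187556.
Real time: 187556 / (30000/1001) = 46935889/7500 s.
Target frame: (46935889/7500) × (60) = 46935889/125 ≈ 375487.112 → 375487.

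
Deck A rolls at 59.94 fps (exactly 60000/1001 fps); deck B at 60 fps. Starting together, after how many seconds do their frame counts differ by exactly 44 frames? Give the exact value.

11011/15 seconds

The gap grows by |60 − 60000/1001| = 60/1001 frames per second.
Time for a 44-frame gap: 44 ÷ (60/1001) = 11011/15 s.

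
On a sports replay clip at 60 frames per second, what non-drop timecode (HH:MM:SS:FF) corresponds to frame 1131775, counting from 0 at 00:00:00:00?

1131775 ÷ 60 = 18862 full seconds, remainder 55 frames.
18862 s = 5 h 14 min 22 s.
Timecode: 05:14:22:55.

05:14:22:55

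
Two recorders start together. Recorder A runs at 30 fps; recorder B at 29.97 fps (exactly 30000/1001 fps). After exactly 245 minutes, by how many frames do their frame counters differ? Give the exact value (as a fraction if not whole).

63000/143 frames

245 min = 14700 s.
A emits 30 × 14700 = 441000 frames; B emits 30000/1001 × 14700 = 63000000/143.
Difference = 63000/143 frames (≈ 440.5594); B is behind A.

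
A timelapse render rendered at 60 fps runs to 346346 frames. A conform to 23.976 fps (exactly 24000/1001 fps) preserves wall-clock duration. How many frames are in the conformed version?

138400 frames

Target frames = source frames × (target rate / source rate) = 346346 × (24000/1001)/(60) = 346346 × 400/1001 = 138400.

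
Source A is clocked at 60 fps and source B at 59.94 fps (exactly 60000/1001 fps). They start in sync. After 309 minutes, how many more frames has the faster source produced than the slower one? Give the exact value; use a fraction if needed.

1112400/1001 frames

309 min = 18540 s.
A emits 60 × 18540 = 1112400 frames; B emits 60000/1001 × 18540 = 1112400000/1001.
Difference = 1112400/1001 frames (≈ 1111.2887); B is behind A.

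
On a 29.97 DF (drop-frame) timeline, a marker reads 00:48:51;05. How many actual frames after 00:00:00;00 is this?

As if non-drop at 30 labels/s: (0 × 3600 + 48 × 60 + 51) × 30 + 5 = 87935.
Minute boundaries passed: 48; those not divisible by 10: 48 − 4 = 44; dropped labels = 2 × 44 = 88.
Actual frame index = 87935 − 88 = 87847.

87847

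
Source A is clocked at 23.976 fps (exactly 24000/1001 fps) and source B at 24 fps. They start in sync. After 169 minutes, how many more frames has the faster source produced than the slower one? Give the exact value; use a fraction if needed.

169 min = 10140 s.
A emits 24000/1001 × 10140 = 18720000/77 frames; B emits 24 × 10140 = 243360.
Difference = 18720/77 frames (≈ 243.1169); B is ahead of A.

18720/77 frames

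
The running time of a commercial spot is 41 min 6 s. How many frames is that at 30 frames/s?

41 min 6 s = 2466 s.
Frames = 2466 × 30 = 73980.

73980 frames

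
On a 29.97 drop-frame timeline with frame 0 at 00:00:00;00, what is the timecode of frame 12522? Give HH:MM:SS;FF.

Ten DF minutes hold 17982 frames, so frame 12522 lies in block 0 (frames 0–17981) with 12522 frames into that block.
The block's first minute is 1800 frames and the rest 1798 each; 12522 frames reaches minute 6, so 0 × 18 + 6 × 2 = 12 labels have been skipped so far.
Adding those back, label number 12522 + 12 = 12534 at 30 labels/s is 417 s + 24 f = 0 h 6 min 57 s frame 24, i.e. 00:06:57;24.

00:06:57;24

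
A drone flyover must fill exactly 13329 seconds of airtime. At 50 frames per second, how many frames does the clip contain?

Frames = 13329 × 50 = 666450.

666450 frames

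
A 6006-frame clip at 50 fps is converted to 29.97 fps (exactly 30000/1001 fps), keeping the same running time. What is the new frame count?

3600 frames

Target frames = source frames × (target rate / source rate) = 6006 × (30000/1001)/(50) = 6006 × 600/1001 = 3600.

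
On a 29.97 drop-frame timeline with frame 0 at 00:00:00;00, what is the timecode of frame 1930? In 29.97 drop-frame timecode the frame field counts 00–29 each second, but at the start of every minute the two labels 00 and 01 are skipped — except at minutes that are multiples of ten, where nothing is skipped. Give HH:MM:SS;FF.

Each 10-minute DF block holds 10 × 60 × 30 − 9 × 2 = 17982 frames. 1930 ÷ 17982 → 0 full blocks, remainder 1930.
Within the partial block the first minute is 1800 frames and each further minute 1798, so 1 further minute boundary passed. Total skipped labels = 18 × 0 + 2 × 1 = 2.
Non-drop label index = 1930 + 2 = 1932; at 30 labels/s that is 00:01:04:12, i.e. DF 00:01:04;12.

00:01:04;12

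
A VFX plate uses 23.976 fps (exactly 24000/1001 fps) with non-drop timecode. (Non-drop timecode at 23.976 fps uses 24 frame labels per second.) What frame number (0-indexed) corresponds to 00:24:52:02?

frame 35810

Total seconds to the label: (0 × 3600 + 24 × 60 + 52) = 1492.
Frame index = 1492 × 24 + 2 = 35810.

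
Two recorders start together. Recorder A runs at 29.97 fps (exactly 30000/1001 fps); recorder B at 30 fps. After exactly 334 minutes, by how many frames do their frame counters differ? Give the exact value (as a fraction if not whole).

601200/1001 frames

334 min = 20040 s.
A emits 30000/1001 × 20040 = 601200000/1001 frames; B emits 30 × 20040 = 601200.
Difference = 601200/1001 frames (≈ 600.5994); B is ahead of A.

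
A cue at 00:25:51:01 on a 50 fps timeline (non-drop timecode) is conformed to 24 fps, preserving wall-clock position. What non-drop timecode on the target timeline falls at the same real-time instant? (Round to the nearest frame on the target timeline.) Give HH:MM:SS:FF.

00:25:51:00

Source frame index: (0×3600 + 25×60 + 51) × 50 + 1 = 77551.
Real time: 77551 / (50) = 77551/50 s.
Target frame: (77551/50) × (24) = 930612/25 ≈ 37224.480 → 37224.
At 24 labels/s: frame 37224 → 00:25:51:00.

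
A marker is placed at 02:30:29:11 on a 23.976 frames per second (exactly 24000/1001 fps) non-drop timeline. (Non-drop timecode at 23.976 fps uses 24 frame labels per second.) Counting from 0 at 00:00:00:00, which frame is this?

216707

Total seconds to the label: (2 × 3600 + 30 × 60 + 29) = 9029.
Frame index = 9029 × 24 + 11 = 216707.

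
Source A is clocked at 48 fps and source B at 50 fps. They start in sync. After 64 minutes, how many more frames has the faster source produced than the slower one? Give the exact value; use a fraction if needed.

64 min = 3840 s.
A emits 48 × 3840 = 184320 frames; B emits 50 × 3840 = 192000.
Difference = 7680 frames; B is ahead of A.

7680 frames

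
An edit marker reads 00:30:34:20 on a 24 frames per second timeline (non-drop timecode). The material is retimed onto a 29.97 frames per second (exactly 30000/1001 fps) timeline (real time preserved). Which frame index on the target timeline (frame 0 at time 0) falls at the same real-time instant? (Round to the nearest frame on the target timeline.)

Source frame index: (0×3600 + 30×60 + 34) × 24 + 20 = 44036.
Real time: 44036 / (24) = 11009/6 s.
Target frame: (11009/6) × (30000/1001) = 55045000/1001 ≈ 54990.010 → 54990.

frame 54990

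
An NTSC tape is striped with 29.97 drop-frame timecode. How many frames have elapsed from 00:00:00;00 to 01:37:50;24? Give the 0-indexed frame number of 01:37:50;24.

175948

Complete 10-minute blocks: 9, each 17982 frames → 161838.
Remaining 7 whole minutes in the current block: 1800 + 6 × 1798 = 12588 frames.
Within the current minute: 50 × 30 + 24 − 2 = 1522 (labels ;00/;01 skipped at this minute). Total = 161838 + 12588 + 1522 = 175948.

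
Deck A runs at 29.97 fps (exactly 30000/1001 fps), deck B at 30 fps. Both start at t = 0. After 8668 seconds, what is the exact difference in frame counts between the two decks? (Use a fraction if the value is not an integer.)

23640/91 frames

A emits 30000/1001 × 8668 = 23640000/91 frames; B emits 30 × 8668 = 260040.
Difference = 23640/91 frames (≈ 259.7802); B is ahead of A.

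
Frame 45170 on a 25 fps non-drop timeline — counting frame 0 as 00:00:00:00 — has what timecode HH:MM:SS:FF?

00:30:06:20

45170 ÷ 25 = 1806 full seconds, remainder 20 frames.
1806 s = 0 h 30 min 6 s.
Timecode: 00:30:06:20.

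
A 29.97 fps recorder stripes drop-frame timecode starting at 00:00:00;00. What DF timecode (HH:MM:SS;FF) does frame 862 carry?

Ten DF minutes hold 17982 frames, so frame 862 lies in block 0 (frames 0–17981) with 862 frames into that block.
The block's first minute is 1800 frames and the rest 1798 each; 862 frames reaches minute 0, so 0 × 18 + 0 × 2 = 0 labels have been skipped so far.
Adding those back, label number 862 + 0 = 862 at 30 labels/s is 28 s + 22 f = 0 h 0 min 28 s frame 22, i.e. 00:00:28;22.

00:00:28;22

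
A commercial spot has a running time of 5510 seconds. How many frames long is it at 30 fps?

Frames = 5510 × 30 = 165300.

165300 frames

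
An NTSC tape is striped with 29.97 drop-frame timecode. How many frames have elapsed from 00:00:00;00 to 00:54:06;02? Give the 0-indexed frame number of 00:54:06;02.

97284

As if non-drop at 30 labels/s: (0 × 3600 + 54 × 60 + 6) × 30 + 2 = 97382.
Minute boundaries passed: 54; those not divisible by 10: 54 − 5 = 49; dropped labels = 2 × 49 = 98.
Actual frame index = 97382 − 98 = 97284.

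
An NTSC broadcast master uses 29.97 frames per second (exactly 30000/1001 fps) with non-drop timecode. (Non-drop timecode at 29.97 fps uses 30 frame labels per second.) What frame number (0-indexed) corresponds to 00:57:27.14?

Total seconds to the label: (0 × 3600 + 57 × 60 + 27) = 3447.
Frame index = 3447 × 30 + 14 = 103424.

frame 103424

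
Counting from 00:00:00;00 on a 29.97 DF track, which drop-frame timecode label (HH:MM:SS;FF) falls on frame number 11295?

00:06:16;27

Ten DF minutes hold 17982 frames, so frame 11295 lies in block 0 (frames 0–17981) with 11295 frames into that block.
The block's first minute is 1800 frames and the rest 1798 each; 11295 frames reaches minute 6, so 0 × 18 + 6 × 2 = 12 labels have been skipped so far.
Adding those back, label number 11295 + 12 = 11307 at 30 labels/s is 376 s + 27 f = 0 h 6 min 16 s frame 27, i.e. 00:06:16;27.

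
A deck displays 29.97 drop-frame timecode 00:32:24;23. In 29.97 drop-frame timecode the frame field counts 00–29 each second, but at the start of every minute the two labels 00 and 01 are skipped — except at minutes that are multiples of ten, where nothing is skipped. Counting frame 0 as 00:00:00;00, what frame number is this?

As if non-drop at 30 labels/s: (0 × 3600 + 32 × 60 + 24) × 30 + 23 = 58343.
Minute boundaries passed: 32; those not divisible by 10: 32 − 3 = 29; dropped labels = 2 × 29 = 58.
Actual frame index = 58343 − 58 = 58285.

58285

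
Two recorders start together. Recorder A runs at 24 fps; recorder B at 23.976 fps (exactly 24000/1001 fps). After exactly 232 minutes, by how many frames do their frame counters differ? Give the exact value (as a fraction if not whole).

334080/1001 frames

232 min = 13920 s.
A emits 24 × 13920 = 334080 frames; B emits 24000/1001 × 13920 = 334080000/1001.
Difference = 334080/1001 frames (≈ 333.7463); B is behind A.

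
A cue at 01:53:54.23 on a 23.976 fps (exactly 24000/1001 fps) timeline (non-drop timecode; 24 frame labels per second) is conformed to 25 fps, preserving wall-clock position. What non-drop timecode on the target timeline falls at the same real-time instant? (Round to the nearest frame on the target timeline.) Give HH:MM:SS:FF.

Source frame index: (1×3600 + 53×60 + 54) × 24 + 23 = 164039.
Real time: 164039 / (24000/1001) = 164203039/24000 s.
Target frame: (164203039/24000) × (25) = 164203039/960 ≈ 171044.832 → 171045.
At 25 labels/s: frame 171045 → 01:54:01:20.

01:54:01:20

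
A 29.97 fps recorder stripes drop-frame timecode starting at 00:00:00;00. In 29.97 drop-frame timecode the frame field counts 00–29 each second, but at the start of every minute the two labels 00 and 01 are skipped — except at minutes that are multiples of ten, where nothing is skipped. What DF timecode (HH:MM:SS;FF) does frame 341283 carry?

03:09:47;15

Each 10-minute DF block holds 10 × 60 × 30 − 9 × 2 = 17982 frames. 341283 ÷ 17982 → 18 full blocks, remainder 17607.
Within the partial block the first minute is 1800 frames and each further minute 1798, so 9 further minute boundaries passed. Total skipped labels = 18 × 18 + 2 × 9 = 342.
Non-drop label index = 341283 + 342 = 341625; at 30 labels/s that is 03:09:47:15, i.e. DF 03:09:47;15.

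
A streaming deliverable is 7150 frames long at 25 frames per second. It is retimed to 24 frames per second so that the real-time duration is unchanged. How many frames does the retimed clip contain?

Target frames = source frames × (target rate / source rate) = 7150 × (24)/(25) = 7150 × 24/25 = 6864.

6864 frames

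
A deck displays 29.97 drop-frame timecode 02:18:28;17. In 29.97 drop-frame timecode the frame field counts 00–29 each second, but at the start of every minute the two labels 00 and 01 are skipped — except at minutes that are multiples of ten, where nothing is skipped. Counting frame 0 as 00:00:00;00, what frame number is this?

As if non-drop at 30 labels/s: (2 × 3600 + 18 × 60 + 28) × 30 + 17 = 249257.
Minute boundaries passed: 138; those not divisible by 10: 138 − 13 = 125; dropped labels = 2 × 125 = 250.
Actual frame index = 249257 − 250 = 249007.

249007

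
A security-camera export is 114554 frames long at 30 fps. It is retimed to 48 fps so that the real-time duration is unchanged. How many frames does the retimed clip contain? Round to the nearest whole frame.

183286 frames

Frames at target rate = 114554 × (48) / (30) = 916432/5 ≈ 183286.400.
Nearest whole frame: 183286.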